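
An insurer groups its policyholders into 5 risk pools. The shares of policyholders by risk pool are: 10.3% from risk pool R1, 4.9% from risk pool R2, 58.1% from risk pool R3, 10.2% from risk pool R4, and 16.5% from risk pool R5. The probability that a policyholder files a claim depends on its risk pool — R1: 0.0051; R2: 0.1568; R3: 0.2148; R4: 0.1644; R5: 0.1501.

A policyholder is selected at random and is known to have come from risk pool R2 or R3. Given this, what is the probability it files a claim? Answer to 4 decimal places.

Let S = {R2, R3}.
P(S) = 0.049 + 0.581 = 0.63.
P(C ∩ S) = 0.1568·0.049 + 0.2148·0.581 = 0.0076832 + 0.1247988 = 0.132482.
P(C | S) = 0.132482 / 0.63 = 0.210289…

P(C|S) ≈ 0.2103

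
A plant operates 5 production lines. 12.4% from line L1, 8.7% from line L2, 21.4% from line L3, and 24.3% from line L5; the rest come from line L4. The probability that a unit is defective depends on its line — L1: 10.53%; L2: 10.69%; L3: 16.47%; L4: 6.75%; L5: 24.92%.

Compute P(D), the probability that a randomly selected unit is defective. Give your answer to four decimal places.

P(L4) = 1 − (0.124 + 0.087 + 0.214 + 0.243) = 0.332.
By the law of total probability,
P(D) = P(D|L1)·P(L1) + P(D|L2)·P(L2) + P(D|L3)·P(L3) + P(D|L4)·P(L4) + P(D|L5)·P(L5)
      = 0.1053·0.124 + 0.1069·0.087 + 0.1647·0.214 + 0.0675·0.332 + 0.2492·0.243
      = 0.0130572 + 0.0093003 + 0.0352458 + 0.02241 + 0.0605556 = 0.1405689

P(D) ≈ 0.1406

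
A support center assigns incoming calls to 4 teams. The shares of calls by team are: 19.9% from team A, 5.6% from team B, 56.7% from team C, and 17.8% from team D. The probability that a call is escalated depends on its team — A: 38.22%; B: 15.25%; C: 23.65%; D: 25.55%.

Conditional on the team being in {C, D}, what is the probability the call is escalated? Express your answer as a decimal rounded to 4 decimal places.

Let S = {C, D}.
P(S) = 0.567 + 0.178 = 0.745.
P(E ∩ S) = 0.2365·0.567 + 0.2555·0.178 = 0.1340955 + 0.045479 = 0.1795745.
P(E | S) = 0.1795745 / 0.745 = 0.241040…

P(E|S) ≈ 0.2410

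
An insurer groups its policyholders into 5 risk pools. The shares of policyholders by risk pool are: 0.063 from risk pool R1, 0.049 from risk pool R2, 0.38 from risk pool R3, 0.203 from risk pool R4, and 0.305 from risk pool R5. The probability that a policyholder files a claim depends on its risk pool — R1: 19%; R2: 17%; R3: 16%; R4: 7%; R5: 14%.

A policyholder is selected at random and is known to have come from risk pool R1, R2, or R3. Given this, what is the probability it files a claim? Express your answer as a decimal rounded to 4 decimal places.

Let S = {R1, R2, R3}.
P(S) = 0.063 + 0.049 + 0.38 = 0.492.
P(C ∩ S) = 0.19·0.063 + 0.17·0.049 + 0.16·0.38 = 0.01197 + 0.00833 + 0.0608 = 0.0811.
P(C | S) = 0.0811 / 0.492 = 0.164837…

0.1648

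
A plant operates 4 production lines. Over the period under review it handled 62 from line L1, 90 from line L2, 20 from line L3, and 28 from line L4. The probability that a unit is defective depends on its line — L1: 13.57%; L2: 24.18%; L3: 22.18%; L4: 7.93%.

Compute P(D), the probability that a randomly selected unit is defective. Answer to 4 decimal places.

0.1842

Total: 62 + 90 + 20 + 28 = 200.
P(L1) = 62/200 = 0.31. P(L2) = 90/200 = 0.45. P(L3) = 20/200 = 0.1. P(L4) = 28/200 = 0.14.
P(D) = P(D|L1)·P(L1) + P(D|L2)·P(L2) + P(D|L3)·P(L3) + P(D|L4)·P(L4)
      = 0.1357·0.31 + 0.2418·0.45 + 0.2218·0.1 + 0.0793·0.14
      = 0.042067 + 0.10881 + 0.02218 + 0.011102 = 0.184159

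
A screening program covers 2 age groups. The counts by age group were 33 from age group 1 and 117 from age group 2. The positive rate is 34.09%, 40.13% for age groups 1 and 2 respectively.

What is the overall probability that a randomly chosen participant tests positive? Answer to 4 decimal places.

Total: 33 + 117 = 150.
P(1) = 33/150 = 0.22. P(2) = 117/150 = 0.78.
P(T) = P(T|1)·P(1) + P(T|2)·P(2)
      = 0.3409·0.22 + 0.4013·0.78
      = 0.074998 + 0.313014 = 0.388012

0.3880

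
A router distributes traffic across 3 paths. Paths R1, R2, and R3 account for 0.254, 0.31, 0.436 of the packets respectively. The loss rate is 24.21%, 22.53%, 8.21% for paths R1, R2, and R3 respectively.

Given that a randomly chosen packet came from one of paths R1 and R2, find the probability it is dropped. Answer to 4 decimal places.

Let S = {R1, R2}.
P(S) = 0.254 + 0.31 = 0.564.
P(L ∩ S) = 0.2421·0.254 + 0.2253·0.31 = 0.0614934 + 0.069843 = 0.1313364.
P(L | S) = 0.1313364 / 0.564 = 0.232866…

0.2329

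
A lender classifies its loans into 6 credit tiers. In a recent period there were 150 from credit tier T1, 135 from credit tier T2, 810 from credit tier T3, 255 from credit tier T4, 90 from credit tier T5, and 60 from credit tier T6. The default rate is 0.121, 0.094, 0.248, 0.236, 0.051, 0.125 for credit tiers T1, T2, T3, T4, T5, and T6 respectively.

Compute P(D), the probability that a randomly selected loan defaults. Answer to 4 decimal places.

P(D) ≈ 0.2027

Total: 150 + 135 + 810 + 255 + 90 + 60 = 1500.
P(T1) = 150/1500 = 0.1. P(T2) = 135/1500 = 0.09. P(T3) = 810/1500 = 0.54. P(T4) = 255/1500 = 0.17. P(T5) = 90/1500 = 0.06. P(T6) = 60/1500 = 0.04.
P(D) = P(D|T1)·P(T1) + P(D|T2)·P(T2) + P(D|T3)·P(T3) + P(D|T4)·P(T4) + P(D|T5)·P(T5) + P(D|T6)·P(T6)
      = 0.121·0.1 + 0.094·0.09 + 0.248·0.54 + 0.236·0.17 + 0.051·0.06 + 0.125·0.04
      = 0.0121 + 0.00846 + 0.13392 + 0.04012 + 0.00306 + 0.005 = 0.20266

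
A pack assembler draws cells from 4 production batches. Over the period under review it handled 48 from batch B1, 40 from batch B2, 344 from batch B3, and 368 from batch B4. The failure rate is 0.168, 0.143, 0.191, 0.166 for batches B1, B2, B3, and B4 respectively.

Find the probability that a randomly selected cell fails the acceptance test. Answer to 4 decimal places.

P(F) ≈ 0.1757

Total: 48 + 40 + 344 + 368 = 800.
P(B1) = 48/800 = 0.06. P(B2) = 40/800 = 0.05. P(B3) = 344/800 = 0.43. P(B4) = 368/800 = 0.46.
Summing over the partition,
P(F) = P(F|B1)·P(B1) + P(F|B2)·P(B2) + P(F|B3)·P(B3) + P(F|B4)·P(B4)
      = 0.168·0.06 + 0.143·0.05 + 0.191·0.43 + 0.166·0.46
      = 0.01008 + 0.00715 + 0.08213 + 0.07636 = 0.17572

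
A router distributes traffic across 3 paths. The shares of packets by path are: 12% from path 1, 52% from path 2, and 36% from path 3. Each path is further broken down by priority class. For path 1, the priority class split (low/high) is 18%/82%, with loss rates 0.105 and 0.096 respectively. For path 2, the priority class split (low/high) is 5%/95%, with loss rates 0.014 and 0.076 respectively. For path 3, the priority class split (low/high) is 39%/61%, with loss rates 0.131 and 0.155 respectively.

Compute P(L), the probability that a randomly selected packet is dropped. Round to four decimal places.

P(L|1) = 0.18·0.105 + 0.82·0.096 = 0.0189 + 0.07872 = 0.09762
P(L|2) = 0.05·0.014 + 0.95·0.076 = 0.0007 + 0.0722 = 0.0729
P(L|3) = 0.39·0.131 + 0.61·0.155 = 0.05109 + 0.09455 = 0.14564
By total probability over the outer partition,
P(L) = 0.12·0.09762 + 0.52·0.0729 + 0.36·0.14564
      = 0.0117144 + 0.037908 + 0.0524304 = 0.1020528

P(L) ≈ 0.1021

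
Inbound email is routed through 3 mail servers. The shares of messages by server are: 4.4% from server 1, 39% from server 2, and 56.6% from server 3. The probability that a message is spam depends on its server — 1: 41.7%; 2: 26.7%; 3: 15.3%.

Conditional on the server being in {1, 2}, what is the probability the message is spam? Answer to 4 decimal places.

0.2822

Let J = {1, 2}.
P(J) = 0.044 + 0.39 = 0.434.
P(S ∩ J) = 0.417·0.044 + 0.267·0.39 = 0.018348 + 0.10413 = 0.122478.
P(S | J) = 0.122478 / 0.434 = 0.282207…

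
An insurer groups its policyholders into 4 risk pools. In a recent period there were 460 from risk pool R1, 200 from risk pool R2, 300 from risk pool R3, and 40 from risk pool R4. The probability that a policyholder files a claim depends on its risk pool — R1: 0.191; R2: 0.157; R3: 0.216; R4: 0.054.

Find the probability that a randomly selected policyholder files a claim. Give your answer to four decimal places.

P(C) ≈ 0.1862

Total: 460 + 200 + 300 + 40 = 1000.
P(R1) = 460/1000 = 0.46. P(R2) = 200/1000 = 0.2. P(R3) = 300/1000 = 0.3. P(R4) = 40/1000 = 0.04.
Summing over the partition,
P(C) = P(C|R1)·P(R1) + P(C|R2)·P(R2) + P(C|R3)·P(R3) + P(C|R4)·P(R4)
      = 0.191·0.46 + 0.157·0.2 + 0.216·0.3 + 0.054·0.04
      = 0.08786 + 0.0314 + 0.0648 + 0.00216 = 0.18622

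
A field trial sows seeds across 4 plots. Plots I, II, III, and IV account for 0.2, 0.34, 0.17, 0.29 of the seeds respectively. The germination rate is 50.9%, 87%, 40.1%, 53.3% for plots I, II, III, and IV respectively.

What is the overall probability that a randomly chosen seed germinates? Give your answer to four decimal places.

P(G) = P(G|I)·P(I) + P(G|II)·P(II) + P(G|III)·P(III) + P(G|IV)·P(IV)
      = 0.509·0.2 + 0.87·0.34 + 0.401·0.17 + 0.533·0.29
      = 0.1018 + 0.2958 + 0.06817 + 0.15457 = 0.62034

0.6203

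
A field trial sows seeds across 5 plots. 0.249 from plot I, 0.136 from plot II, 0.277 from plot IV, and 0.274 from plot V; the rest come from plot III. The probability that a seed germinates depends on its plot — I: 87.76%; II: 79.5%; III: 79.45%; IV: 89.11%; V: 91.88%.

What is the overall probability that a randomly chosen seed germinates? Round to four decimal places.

P(III) = 1 − (0.249 + 0.136 + 0.277 + 0.274) = 0.064.
P(G) = P(G|I)·P(I) + P(G|II)·P(II) + P(G|III)·P(III) + P(G|IV)·P(IV) + P(G|V)·P(V)
      = 0.8776·0.249 + 0.795·0.136 + 0.7945·0.064 + 0.8911·0.277 + 0.9188·0.274
      = 0.2185224 + 0.10812 + 0.050848 + 0.2468347 + 0.2517512 = 0.8760763

0.8761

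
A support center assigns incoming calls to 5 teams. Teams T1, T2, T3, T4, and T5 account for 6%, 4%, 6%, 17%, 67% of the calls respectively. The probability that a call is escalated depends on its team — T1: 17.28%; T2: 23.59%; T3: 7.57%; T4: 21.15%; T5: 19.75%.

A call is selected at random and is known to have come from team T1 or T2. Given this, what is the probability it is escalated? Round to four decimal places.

P(E|S) ≈ 0.1980

Let S = {T1, T2}.
P(S) = 0.06 + 0.04 = 0.1.
P(E ∩ S) = 0.1728·0.06 + 0.2359·0.04 = 0.010368 + 0.009436 = 0.019804.
P(E | S) = 0.019804 / 0.1 = 0.198040…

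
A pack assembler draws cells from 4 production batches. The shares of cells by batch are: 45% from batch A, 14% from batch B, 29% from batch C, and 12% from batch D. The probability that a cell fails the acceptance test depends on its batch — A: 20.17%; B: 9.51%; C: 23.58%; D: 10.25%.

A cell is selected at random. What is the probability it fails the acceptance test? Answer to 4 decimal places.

Summing over the partition,
P(F) = P(F|A)·P(A) + P(F|B)·P(B) + P(F|C)·P(C) + P(F|D)·P(D)
      = 0.2017·0.45 + 0.0951·0.14 + 0.2358·0.29 + 0.1025·0.12
      = 0.090765 + 0.013314 + 0.068382 + 0.0123 = 0.184761

0.1848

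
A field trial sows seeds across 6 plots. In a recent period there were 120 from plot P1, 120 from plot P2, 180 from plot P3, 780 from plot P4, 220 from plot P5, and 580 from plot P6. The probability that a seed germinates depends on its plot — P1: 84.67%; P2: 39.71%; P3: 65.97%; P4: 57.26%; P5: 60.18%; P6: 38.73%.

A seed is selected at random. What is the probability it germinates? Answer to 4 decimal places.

0.5358

Total: 120 + 120 + 180 + 780 + 220 + 580 = 2000.
P(P1) = 120/2000 = 0.06. P(P2) = 120/2000 = 0.06. P(P3) = 180/2000 = 0.09. P(P4) = 780/2000 = 0.39. P(P5) = 220/2000 = 0.11. P(P6) = 580/2000 = 0.29.
By the law of total probability,
P(G) = P(G|P1)·P(P1) + P(G|P2)·P(P2) + P(G|P3)·P(P3) + P(G|P4)·P(P4) + P(G|P5)·P(P5) + P(G|P6)·P(P6)
      = 0.8467·0.06 + 0.3971·0.06 + 0.6597·0.09 + 0.5726·0.39 + 0.6018·0.11 + 0.3873·0.29
      = 0.050802 + 0.023826 + 0.059373 + 0.223314 + 0.066198 + 0.112317 = 0.53583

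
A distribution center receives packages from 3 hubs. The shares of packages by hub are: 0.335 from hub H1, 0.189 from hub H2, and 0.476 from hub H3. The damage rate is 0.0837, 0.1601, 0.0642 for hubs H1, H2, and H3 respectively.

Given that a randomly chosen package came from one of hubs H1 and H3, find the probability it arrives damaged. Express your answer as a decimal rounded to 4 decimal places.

Let S = {H1, H3}.
P(S) = 0.335 + 0.476 = 0.811.
P(D ∩ S) = 0.0837·0.335 + 0.0642·0.476 = 0.0280395 + 0.0305592 = 0.0585987.
P(D | S) = 0.0585987 / 0.811 = 0.072255…

0.0723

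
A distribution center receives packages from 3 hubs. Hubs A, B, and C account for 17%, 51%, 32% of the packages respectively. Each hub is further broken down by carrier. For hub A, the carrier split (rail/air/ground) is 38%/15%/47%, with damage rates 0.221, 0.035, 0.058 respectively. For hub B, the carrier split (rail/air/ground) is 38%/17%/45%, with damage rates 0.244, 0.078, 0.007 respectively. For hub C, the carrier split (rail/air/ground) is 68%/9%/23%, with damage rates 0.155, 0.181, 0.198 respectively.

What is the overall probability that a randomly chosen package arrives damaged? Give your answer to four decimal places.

P(D|A) = 0.38·0.221 + 0.15·0.035 + 0.47·0.058 = 0.08398 + 0.00525 + 0.02726 = 0.11649
P(D|B) = 0.38·0.244 + 0.17·0.078 + 0.45·0.007 = 0.09272 + 0.01326 + 0.00315 = 0.10913
P(D|C) = 0.68·0.155 + 0.09·0.181 + 0.23·0.198 = 0.1054 + 0.01629 + 0.04554 = 0.16723
Then overall,
P(D) = 0.17·0.11649 + 0.51·0.10913 + 0.32·0.16723
      = 0.0198033 + 0.0556563 + 0.0535136 = 0.1289732

P(D) ≈ 0.1290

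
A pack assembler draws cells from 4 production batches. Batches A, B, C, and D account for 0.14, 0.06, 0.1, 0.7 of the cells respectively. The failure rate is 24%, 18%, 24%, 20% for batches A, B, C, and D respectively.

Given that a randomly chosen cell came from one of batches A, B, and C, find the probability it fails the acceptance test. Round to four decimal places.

0.2280

Let S = {A, B, C}.
P(S) = 0.14 + 0.06 + 0.1 = 0.3.
P(F ∩ S) = 0.24·0.14 + 0.18·0.06 + 0.24·0.1 = 0.0336 + 0.0108 + 0.024 = 0.0684.
P(F | S) = 0.0684 / 0.3 = 0.228000…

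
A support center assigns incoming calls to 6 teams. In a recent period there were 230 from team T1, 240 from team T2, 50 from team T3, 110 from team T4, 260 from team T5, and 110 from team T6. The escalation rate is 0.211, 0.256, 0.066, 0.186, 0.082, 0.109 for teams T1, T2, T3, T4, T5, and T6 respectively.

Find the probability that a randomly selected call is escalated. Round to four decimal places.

Total: 230 + 240 + 50 + 110 + 260 + 110 = 1000.
P(T1) = 230/1000 = 0.23. P(T2) = 240/1000 = 0.24. P(T3) = 50/1000 = 0.05. P(T4) = 110/1000 = 0.11. P(T5) = 260/1000 = 0.26. P(T6) = 110/1000 = 0.11.
P(E) = P(E|T1)·P(T1) + P(E|T2)·P(T2) + P(E|T3)·P(T3) + P(E|T4)·P(T4) + P(E|T5)·P(T5) + P(E|T6)·P(T6)
      = 0.211·0.23 + 0.256·0.24 + 0.066·0.05 + 0.186·0.11 + 0.082·0.26 + 0.109·0.11
      = 0.04853 + 0.06144 + 0.0033 + 0.02046 + 0.02132 + 0.01199 = 0.16704

P(E) ≈ 0.1670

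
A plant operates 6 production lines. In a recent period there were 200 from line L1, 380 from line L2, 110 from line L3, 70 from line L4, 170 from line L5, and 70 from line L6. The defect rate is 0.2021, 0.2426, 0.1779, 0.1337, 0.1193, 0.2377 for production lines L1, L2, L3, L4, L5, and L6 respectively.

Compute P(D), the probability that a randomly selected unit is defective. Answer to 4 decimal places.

Total: 200 + 380 + 110 + 70 + 170 + 70 = 1000.
P(L1) = 200/1000 = 0.2. P(L2) = 380/1000 = 0.38. P(L3) = 110/1000 = 0.11. P(L4) = 70/1000 = 0.07. P(L5) = 170/1000 = 0.17. P(L6) = 70/1000 = 0.07.
By the law of total probability,
P(D) = P(D|L1)·P(L1) + P(D|L2)·P(L2) + P(D|L3)·P(L3) + P(D|L4)·P(L4) + P(D|L5)·P(L5) + P(D|L6)·P(L6)
      = 0.2021·0.2 + 0.2426·0.38 + 0.1779·0.11 + 0.1337·0.07 + 0.1193·0.17 + 0.2377·0.07
      = 0.04042 + 0.092188 + 0.019569 + 0.009359 + 0.020281 + 0.016639 = 0.198456

0.1985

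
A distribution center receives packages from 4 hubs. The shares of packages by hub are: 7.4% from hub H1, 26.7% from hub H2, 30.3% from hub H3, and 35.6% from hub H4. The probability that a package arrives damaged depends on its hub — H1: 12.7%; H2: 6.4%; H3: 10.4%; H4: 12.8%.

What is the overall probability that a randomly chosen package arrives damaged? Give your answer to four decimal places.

P(D) = P(D|H1)·P(H1) + P(D|H2)·P(H2) + P(D|H3)·P(H3) + P(D|H4)·P(H4)
      = 0.127·0.074 + 0.064·0.267 + 0.104·0.303 + 0.128·0.356
      = 0.009398 + 0.017088 + 0.031512 + 0.045568 = 0.103566

P(D) ≈ 0.1036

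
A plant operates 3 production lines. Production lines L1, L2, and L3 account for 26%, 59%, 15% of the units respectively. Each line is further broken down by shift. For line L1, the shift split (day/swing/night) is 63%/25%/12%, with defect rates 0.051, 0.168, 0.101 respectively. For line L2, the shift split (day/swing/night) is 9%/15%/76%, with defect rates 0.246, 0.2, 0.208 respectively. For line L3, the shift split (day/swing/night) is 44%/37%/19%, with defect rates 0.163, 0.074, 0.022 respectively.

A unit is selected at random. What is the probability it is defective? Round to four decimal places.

P(D|L1) = 0.63·0.051 + 0.25·0.168 + 0.12·0.101 = 0.03213 + 0.042 + 0.01212 = 0.08625
P(D|L2) = 0.09·0.246 + 0.15·0.2 + 0.76·0.208 = 0.02214 + 0.03 + 0.15808 = 0.21022
P(D|L3) = 0.44·0.163 + 0.37·0.074 + 0.19·0.022 = 0.07172 + 0.02738 + 0.00418 = 0.10328
Then overall,
P(D) = 0.26·0.08625 + 0.59·0.21022 + 0.15·0.10328
      = 0.022425 + 0.1240298 + 0.015492 = 0.1619468

P(D) ≈ 0.1619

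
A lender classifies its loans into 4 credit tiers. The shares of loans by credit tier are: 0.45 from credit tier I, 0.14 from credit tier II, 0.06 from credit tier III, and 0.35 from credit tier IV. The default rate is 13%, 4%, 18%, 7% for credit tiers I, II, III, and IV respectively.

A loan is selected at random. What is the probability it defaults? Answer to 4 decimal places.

By the law of total probability,
P(D) = P(D|I)·P(I) + P(D|II)·P(II) + P(D|III)·P(III) + P(D|IV)·P(IV)
      = 0.13·0.45 + 0.04·0.14 + 0.18·0.06 + 0.07·0.35
      = 0.0585 + 0.0056 + 0.0108 + 0.0245 = 0.0994

P(D) ≈ 0.0994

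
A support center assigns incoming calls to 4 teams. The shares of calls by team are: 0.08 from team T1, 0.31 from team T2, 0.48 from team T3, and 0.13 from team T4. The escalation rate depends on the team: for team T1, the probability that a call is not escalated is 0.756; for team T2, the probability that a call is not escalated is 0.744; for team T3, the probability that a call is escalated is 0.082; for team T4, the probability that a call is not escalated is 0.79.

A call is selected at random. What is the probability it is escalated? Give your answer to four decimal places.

P(E|T1) = 1 − 0.756 = 0.244.
P(E|T2) = 1 − 0.744 = 0.256.
P(E|T4) = 1 − 0.79 = 0.21.
Using total probability over the partition,
P(E) = P(E|T1)·P(T1) + P(E|T2)·P(T2) + P(E|T3)·P(T3) + P(E|T4)·P(T4)
      = 0.244·0.08 + 0.256·0.31 + 0.082·0.48 + 0.21·0.13
      = 0.01952 + 0.07936 + 0.03936 + 0.0273 = 0.16554

P(E) ≈ 0.1655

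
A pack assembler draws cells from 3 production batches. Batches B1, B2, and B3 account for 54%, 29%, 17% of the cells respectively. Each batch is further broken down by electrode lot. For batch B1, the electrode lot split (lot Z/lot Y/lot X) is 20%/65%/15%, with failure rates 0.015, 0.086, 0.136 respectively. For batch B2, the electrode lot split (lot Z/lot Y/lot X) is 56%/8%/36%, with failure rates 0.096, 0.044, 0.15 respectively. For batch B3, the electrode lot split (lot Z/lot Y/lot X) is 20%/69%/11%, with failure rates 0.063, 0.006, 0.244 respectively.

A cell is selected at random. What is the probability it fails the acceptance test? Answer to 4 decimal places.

P(F|B1) = 0.2·0.015 + 0.65·0.086 + 0.15·0.136 = 0.003 + 0.0559 + 0.0204 = 0.0793
P(F|B2) = 0.56·0.096 + 0.08·0.044 + 0.36·0.15 = 0.05376 + 0.00352 + 0.054 = 0.11128
P(F|B3) = 0.2·0.063 + 0.69·0.006 + 0.11·0.244 = 0.0126 + 0.00414 + 0.02684 = 0.04358
By total probability over the outer partition,
P(F) = 0.54·0.0793 + 0.29·0.11128 + 0.17·0.04358
      = 0.042822 + 0.0322712 + 0.0074086 = 0.0825018

0.0825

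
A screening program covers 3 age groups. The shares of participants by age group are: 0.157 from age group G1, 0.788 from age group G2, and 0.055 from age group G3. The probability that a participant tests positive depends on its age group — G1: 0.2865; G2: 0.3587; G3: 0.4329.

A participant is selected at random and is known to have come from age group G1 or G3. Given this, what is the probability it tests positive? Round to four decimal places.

Let S = {G1, G3}.
P(S) = 0.157 + 0.055 = 0.212.
P(T ∩ S) = 0.2865·0.157 + 0.4329·0.055 = 0.0449805 + 0.0238095 = 0.06879.
P(T | S) = 0.06879 / 0.212 = 0.324481…

0.3245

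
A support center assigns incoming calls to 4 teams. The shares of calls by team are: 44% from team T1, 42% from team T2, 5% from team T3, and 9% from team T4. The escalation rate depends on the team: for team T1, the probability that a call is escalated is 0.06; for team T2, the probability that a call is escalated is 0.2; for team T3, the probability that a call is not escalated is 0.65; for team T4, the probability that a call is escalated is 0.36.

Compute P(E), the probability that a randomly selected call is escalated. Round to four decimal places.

P(E|T3) = 1 − 0.65 = 0.35.
P(E) = P(E|T1)·P(T1) + P(E|T2)·P(T2) + P(E|T3)·P(T3) + P(E|T4)·P(T4)
      = 0.06·0.44 + 0.2·0.42 + 0.35·0.05 + 0.36·0.09
      = 0.0264 + 0.084 + 0.0175 + 0.0324 = 0.1603

0.1603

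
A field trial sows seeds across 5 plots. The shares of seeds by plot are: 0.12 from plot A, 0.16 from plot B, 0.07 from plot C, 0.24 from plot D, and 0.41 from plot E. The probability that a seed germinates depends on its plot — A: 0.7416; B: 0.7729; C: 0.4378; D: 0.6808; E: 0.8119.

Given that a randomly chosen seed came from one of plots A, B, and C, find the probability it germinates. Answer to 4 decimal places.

P(G|S) ≈ 0.6951

Let S = {A, B, C}.
P(S) = 0.12 + 0.16 + 0.07 = 0.35.
P(G ∩ S) = 0.7416·0.12 + 0.7729·0.16 + 0.4378·0.07 = 0.088992 + 0.123664 + 0.030646 = 0.243302.
P(G | S) = 0.243302 / 0.35 = 0.695149…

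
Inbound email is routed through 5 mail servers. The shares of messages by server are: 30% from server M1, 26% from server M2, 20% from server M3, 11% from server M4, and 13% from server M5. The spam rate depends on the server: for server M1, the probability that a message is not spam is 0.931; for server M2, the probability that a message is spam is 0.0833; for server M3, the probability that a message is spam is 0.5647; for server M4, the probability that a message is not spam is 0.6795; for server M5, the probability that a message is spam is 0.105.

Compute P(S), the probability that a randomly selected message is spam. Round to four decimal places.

P(S) ≈ 0.2042

P(S|M1) = 1 − 0.931 = 0.069.
P(S|M4) = 1 − 0.6795 = 0.3205.
P(S) = P(S|M1)·P(M1) + P(S|M2)·P(M2) + P(S|M3)·P(M3) + P(S|M4)·P(M4) + P(S|M5)·P(M5)
      = 0.069·0.3 + 0.0833·0.26 + 0.5647·0.2 + 0.3205·0.11 + 0.105·0.13
      = 0.0207 + 0.021658 + 0.11294 + 0.035255 + 0.01365 = 0.204203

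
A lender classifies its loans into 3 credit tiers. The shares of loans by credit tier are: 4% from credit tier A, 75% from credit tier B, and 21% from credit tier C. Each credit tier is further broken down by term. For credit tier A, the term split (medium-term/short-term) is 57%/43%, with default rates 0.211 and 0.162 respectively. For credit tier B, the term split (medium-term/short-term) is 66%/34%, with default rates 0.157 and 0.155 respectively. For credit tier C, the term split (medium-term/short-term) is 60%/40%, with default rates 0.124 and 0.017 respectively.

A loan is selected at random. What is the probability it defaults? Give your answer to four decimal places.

P(D|A) = 0.57·0.211 + 0.43·0.162 = 0.12027 + 0.06966 = 0.18993
P(D|B) = 0.66·0.157 + 0.34·0.155 = 0.10362 + 0.0527 = 0.15632
P(D|C) = 0.6·0.124 + 0.4·0.017 = 0.0744 + 0.0068 = 0.0812
Then overall,
P(D) = 0.04·0.18993 + 0.75·0.15632 + 0.21·0.0812
      = 0.0075972 + 0.11724 + 0.017052 = 0.1418892

0.1419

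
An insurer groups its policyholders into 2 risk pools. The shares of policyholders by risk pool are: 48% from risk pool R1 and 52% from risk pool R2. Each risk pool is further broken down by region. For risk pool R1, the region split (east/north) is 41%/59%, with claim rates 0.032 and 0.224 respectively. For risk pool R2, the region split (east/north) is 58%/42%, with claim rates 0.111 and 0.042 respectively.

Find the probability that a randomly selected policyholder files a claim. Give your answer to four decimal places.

0.1124

P(C|R1) = 0.41·0.032 + 0.59·0.224 = 0.01312 + 0.13216 = 0.14528
P(C|R2) = 0.58·0.111 + 0.42·0.042 = 0.06438 + 0.01764 = 0.08202
By total probability over the outer partition,
P(C) = 0.48·0.14528 + 0.52·0.08202
      = 0.0697344 + 0.0426504 = 0.1123848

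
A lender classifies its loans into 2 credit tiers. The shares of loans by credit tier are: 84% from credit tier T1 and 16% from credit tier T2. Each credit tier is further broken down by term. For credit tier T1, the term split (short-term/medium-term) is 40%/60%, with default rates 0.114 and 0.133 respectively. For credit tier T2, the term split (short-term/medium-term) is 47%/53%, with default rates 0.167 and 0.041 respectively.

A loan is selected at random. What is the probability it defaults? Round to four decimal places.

0.1214

P(D|T1) = 0.4·0.114 + 0.6·0.133 = 0.0456 + 0.0798 = 0.1254
P(D|T2) = 0.47·0.167 + 0.53·0.041 = 0.07849 + 0.02173 = 0.10022
By total probability over the outer partition,
P(D) = 0.84·0.1254 + 0.16·0.10022
      = 0.105336 + 0.0160352 = 0.1213712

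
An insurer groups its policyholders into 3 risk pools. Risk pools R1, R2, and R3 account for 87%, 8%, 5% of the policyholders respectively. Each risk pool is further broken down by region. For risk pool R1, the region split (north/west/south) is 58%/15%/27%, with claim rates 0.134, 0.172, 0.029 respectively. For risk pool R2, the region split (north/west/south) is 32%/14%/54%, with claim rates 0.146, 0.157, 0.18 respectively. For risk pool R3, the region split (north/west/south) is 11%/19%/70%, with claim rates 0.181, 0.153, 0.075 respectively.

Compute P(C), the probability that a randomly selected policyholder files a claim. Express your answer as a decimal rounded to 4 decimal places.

P(C) ≈ 0.1152

P(C|R1) = 0.58·0.134 + 0.15·0.172 + 0.27·0.029 = 0.07772 + 0.0258 + 0.00783 = 0.11135
P(C|R2) = 0.32·0.146 + 0.14·0.157 + 0.54·0.18 = 0.04672 + 0.02198 + 0.0972 = 0.1659
P(C|R3) = 0.11·0.181 + 0.19·0.153 + 0.7·0.075 = 0.01991 + 0.02907 + 0.0525 = 0.10148
Then overall,
P(C) = 0.87·0.11135 + 0.08·0.1659 + 0.05·0.10148
      = 0.0968745 + 0.013272 + 0.005074 = 0.1152205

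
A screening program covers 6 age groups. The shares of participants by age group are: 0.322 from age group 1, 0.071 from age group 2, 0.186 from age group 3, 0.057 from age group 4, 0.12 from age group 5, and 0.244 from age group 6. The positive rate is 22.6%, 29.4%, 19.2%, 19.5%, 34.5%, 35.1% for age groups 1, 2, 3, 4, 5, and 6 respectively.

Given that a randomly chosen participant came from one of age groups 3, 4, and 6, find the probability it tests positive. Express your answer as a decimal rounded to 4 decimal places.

0.2720

Let S = {3, 4, 6}.
P(S) = 0.186 + 0.057 + 0.244 = 0.487.
P(T ∩ S) = 0.192·0.186 + 0.195·0.057 + 0.351·0.244 = 0.035712 + 0.011115 + 0.085644 = 0.132471.
P(T | S) = 0.132471 / 0.487 = 0.272014…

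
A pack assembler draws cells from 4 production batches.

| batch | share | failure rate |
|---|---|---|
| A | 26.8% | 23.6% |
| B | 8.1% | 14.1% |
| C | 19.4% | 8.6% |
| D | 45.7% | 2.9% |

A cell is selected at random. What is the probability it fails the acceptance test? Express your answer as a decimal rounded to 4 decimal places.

Summing over the partition,
P(F) = P(F|A)·P(A) + P(F|B)·P(B) + P(F|C)·P(C) + P(F|D)·P(D)
      = 0.236·0.268 + 0.141·0.081 + 0.086·0.194 + 0.029·0.457
      = 0.063248 + 0.011421 + 0.016684 + 0.013253 = 0.104606

P(F) ≈ 0.1046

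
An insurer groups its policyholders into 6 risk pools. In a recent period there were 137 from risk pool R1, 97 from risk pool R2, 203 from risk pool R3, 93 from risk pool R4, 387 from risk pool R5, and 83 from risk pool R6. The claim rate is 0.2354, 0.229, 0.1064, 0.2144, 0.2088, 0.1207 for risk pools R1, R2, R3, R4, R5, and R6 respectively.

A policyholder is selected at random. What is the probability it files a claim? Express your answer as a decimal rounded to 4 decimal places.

0.1868

Total: 137 + 97 + 203 + 93 + 387 + 83 = 1000.
P(R1) = 137/1000 = 0.137. P(R2) = 97/1000 = 0.097. P(R3) = 203/1000 = 0.203. P(R4) = 93/1000 = 0.093. P(R5) = 387/1000 = 0.387. P(R6) = 83/1000 = 0.083.
P(C) = P(C|R1)·P(R1) + P(C|R2)·P(R2) + P(C|R3)·P(R3) + P(C|R4)·P(R4) + P(C|R5)·P(R5) + P(C|R6)·P(R6)
      = 0.2354·0.137 + 0.229·0.097 + 0.1064·0.203 + 0.2144·0.093 + 0.2088·0.387 + 0.1207·0.083
      = 0.0322498 + 0.022213 + 0.0215992 + 0.0199392 + 0.0808056 + 0.0100181 = 0.1868249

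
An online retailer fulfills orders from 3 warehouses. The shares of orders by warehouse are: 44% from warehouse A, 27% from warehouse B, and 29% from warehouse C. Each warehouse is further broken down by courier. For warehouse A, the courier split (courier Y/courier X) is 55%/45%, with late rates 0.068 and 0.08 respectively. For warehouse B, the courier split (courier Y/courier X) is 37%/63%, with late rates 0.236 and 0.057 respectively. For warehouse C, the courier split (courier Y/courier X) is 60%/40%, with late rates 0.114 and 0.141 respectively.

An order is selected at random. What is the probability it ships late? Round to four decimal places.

P(L) ≈ 0.1018

P(L|A) = 0.55·0.068 + 0.45·0.08 = 0.0374 + 0.036 = 0.0734
P(L|B) = 0.37·0.236 + 0.63·0.057 = 0.08732 + 0.03591 = 0.12323
P(L|C) = 0.6·0.114 + 0.4·0.141 = 0.0684 + 0.0564 = 0.1248
Then overall,
P(L) = 0.44·0.0734 + 0.27·0.12323 + 0.29·0.1248
      = 0.032296 + 0.0332721 + 0.036192 = 0.1017601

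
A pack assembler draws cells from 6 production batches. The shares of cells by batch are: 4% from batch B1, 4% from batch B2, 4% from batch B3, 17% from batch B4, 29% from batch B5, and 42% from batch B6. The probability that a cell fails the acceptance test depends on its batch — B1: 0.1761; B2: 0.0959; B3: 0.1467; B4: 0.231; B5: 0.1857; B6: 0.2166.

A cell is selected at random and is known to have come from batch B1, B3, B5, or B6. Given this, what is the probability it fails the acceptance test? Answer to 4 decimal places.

Let S = {B1, B3, B5, B6}.
P(S) = 0.04 + 0.04 + 0.29 + 0.42 = 0.79.
P(F ∩ S) = 0.1761·0.04 + 0.1467·0.04 + 0.1857·0.29 + 0.2166·0.42 = 0.007044 + 0.005868 + 0.053853 + 0.090972 = 0.157737.
P(F | S) = 0.157737 / 0.79 = 0.199667…

P(F|S) ≈ 0.1997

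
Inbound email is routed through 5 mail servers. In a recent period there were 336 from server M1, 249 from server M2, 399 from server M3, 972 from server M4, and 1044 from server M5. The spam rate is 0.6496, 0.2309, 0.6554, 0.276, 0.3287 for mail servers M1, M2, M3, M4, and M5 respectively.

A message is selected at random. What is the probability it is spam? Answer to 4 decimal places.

Total: 336 + 249 + 399 + 972 + 1044 = 3000.
P(M1) = 336/3000 = 0.112. P(M2) = 249/3000 = 0.083. P(M3) = 399/3000 = 0.133. P(M4) = 972/3000 = 0.324. P(M5) = 1044/3000 = 0.348.
P(S) = P(S|M1)·P(M1) + P(S|M2)·P(M2) + P(S|M3)·P(M3) + P(S|M4)·P(M4) + P(S|M5)·P(M5)
      = 0.6496·0.112 + 0.2309·0.083 + 0.6554·0.133 + 0.276·0.324 + 0.3287·0.348
      = 0.0727552 + 0.0191647 + 0.0871682 + 0.089424 + 0.1143876 = 0.3828997

0.3829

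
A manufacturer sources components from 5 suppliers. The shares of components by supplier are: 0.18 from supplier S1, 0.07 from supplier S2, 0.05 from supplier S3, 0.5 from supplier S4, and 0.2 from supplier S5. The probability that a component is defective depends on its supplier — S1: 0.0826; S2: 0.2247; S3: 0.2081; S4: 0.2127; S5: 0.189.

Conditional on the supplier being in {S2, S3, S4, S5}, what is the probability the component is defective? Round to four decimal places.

Let S = {S2, S3, S4, S5}.
P(S) = 0.07 + 0.05 + 0.5 + 0.2 = 0.82.
P(D ∩ S) = 0.2247·0.07 + 0.2081·0.05 + 0.2127·0.5 + 0.189·0.2 = 0.015729 + 0.010405 + 0.10635 + 0.0378 = 0.170284.
P(D | S) = 0.170284 / 0.82 = 0.207663…

0.2077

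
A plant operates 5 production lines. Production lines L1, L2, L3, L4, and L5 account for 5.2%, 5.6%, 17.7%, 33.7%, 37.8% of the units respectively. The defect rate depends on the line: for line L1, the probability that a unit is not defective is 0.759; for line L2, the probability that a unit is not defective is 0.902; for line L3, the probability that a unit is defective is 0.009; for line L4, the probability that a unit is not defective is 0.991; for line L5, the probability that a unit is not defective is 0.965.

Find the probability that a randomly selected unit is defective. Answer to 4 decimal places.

P(D|L1) = 1 − 0.759 = 0.241.
P(D|L2) = 1 − 0.902 = 0.098.
P(D|L4) = 1 − 0.991 = 0.009.
P(D|L5) = 1 − 0.965 = 0.035.
P(D) = P(D|L1)·P(L1) + P(D|L2)·P(L2) + P(D|L3)·P(L3) + P(D|L4)·P(L4) + P(D|L5)·P(L5)
      = 0.241·0.052 + 0.098·0.056 + 0.009·0.177 + 0.009·0.337 + 0.035·0.378
      = 0.012532 + 0.005488 + 0.001593 + 0.003033 + 0.01323 = 0.035876

P(D) ≈ 0.0359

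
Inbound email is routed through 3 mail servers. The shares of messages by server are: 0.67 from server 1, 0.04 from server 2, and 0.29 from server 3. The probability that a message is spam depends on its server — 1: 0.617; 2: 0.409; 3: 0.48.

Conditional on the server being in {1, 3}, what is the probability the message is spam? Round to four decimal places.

0.5756

Let J = {1, 3}.
P(J) = 0.67 + 0.29 = 0.96.
P(S ∩ J) = 0.617·0.67 + 0.48·0.29 = 0.41339 + 0.1392 = 0.55259.
P(S | J) = 0.55259 / 0.96 = 0.575615…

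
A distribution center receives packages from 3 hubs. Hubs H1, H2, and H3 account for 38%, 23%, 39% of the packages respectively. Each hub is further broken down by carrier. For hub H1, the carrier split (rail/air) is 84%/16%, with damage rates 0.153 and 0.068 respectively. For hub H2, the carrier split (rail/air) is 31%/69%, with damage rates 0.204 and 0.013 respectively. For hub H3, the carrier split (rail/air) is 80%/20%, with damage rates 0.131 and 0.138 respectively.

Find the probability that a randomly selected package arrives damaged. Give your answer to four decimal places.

0.1212

P(D|H1) = 0.84·0.153 + 0.16·0.068 = 0.12852 + 0.01088 = 0.1394
P(D|H2) = 0.31·0.204 + 0.69·0.013 = 0.06324 + 0.00897 = 0.07221
P(D|H3) = 0.8·0.131 + 0.2·0.138 = 0.1048 + 0.0276 = 0.1324
By total probability over the outer partition,
P(D) = 0.38·0.1394 + 0.23·0.07221 + 0.39·0.1324
      = 0.052972 + 0.0166083 + 0.051636 = 0.1212163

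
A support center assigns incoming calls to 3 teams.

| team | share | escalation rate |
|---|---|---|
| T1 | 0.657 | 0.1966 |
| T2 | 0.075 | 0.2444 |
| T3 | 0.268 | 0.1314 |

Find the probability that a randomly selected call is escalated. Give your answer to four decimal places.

0.1827

P(E) = P(E|T1)·P(T1) + P(E|T2)·P(T2) + P(E|T3)·P(T3)
      = 0.1966·0.657 + 0.2444·0.075 + 0.1314·0.268
      = 0.1291662 + 0.01833 + 0.0352152 = 0.1827114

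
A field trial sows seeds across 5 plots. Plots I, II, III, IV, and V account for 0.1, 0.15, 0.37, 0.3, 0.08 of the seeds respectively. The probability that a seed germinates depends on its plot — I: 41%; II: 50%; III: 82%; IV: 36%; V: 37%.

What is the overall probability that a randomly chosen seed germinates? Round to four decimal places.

0.5570

By the law of total probability,
P(G) = P(G|I)·P(I) + P(G|II)·P(II) + P(G|III)·P(III) + P(G|IV)·P(IV) + P(G|V)·P(V)
      = 0.41·0.1 + 0.5·0.15 + 0.82·0.37 + 0.36·0.3 + 0.37·0.08
      = 0.041 + 0.075 + 0.3034 + 0.108 + 0.0296 = 0.557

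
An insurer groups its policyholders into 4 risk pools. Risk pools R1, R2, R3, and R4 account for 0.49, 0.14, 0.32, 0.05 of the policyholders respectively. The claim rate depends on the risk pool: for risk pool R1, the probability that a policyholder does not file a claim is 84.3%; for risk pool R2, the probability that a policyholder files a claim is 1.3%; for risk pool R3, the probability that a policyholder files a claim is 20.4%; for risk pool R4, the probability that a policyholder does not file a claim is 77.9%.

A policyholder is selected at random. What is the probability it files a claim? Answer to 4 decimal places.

P(C|R1) = 1 − 0.843 = 0.157.
P(C|R4) = 1 − 0.779 = 0.221.
P(C) = P(C|R1)·P(R1) + P(C|R2)·P(R2) + P(C|R3)·P(R3) + P(C|R4)·P(R4)
      = 0.157·0.49 + 0.013·0.14 + 0.204·0.32 + 0.221·0.05
      = 0.07693 + 0.00182 + 0.06528 + 0.01105 = 0.15508

P(C) ≈ 0.1551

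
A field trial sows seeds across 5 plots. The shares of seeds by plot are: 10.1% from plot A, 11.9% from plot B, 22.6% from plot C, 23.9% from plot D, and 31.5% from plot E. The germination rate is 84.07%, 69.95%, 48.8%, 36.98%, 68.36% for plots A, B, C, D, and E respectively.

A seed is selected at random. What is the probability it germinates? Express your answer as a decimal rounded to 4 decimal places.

P(G) ≈ 0.5822

P(G) = P(G|A)·P(A) + P(G|B)·P(B) + P(G|C)·P(C) + P(G|D)·P(D) + P(G|E)·P(E)
      = 0.8407·0.101 + 0.6995·0.119 + 0.488·0.226 + 0.3698·0.239 + 0.6836·0.315
      = 0.0849107 + 0.0832405 + 0.110288 + 0.0883822 + 0.215334 = 0.5821554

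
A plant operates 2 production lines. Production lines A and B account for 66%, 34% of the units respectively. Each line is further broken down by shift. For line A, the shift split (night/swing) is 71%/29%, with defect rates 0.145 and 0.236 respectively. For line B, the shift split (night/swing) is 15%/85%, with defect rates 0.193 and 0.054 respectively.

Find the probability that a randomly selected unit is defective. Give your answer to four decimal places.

P(D|A) = 0.71·0.145 + 0.29·0.236 = 0.10295 + 0.06844 = 0.17139
P(D|B) = 0.15·0.193 + 0.85·0.054 = 0.02895 + 0.0459 = 0.07485
By total probability over the outer partition,
P(D) = 0.66·0.17139 + 0.34·0.07485
      = 0.1131174 + 0.025449 = 0.1385664

P(D) ≈ 0.1386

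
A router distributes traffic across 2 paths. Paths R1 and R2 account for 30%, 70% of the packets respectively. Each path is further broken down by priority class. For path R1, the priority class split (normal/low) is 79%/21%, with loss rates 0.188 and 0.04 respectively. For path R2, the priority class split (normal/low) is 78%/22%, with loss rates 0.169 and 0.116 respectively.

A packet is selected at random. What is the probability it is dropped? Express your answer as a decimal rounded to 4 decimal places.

P(L|R1) = 0.79·0.188 + 0.21·0.04 = 0.14852 + 0.0084 = 0.15692
P(L|R2) = 0.78·0.169 + 0.22·0.116 = 0.13182 + 0.02552 = 0.15734
Then overall,
P(L) = 0.3·0.15692 + 0.7·0.15734
      = 0.047076 + 0.110138 = 0.157214

P(L) ≈ 0.1572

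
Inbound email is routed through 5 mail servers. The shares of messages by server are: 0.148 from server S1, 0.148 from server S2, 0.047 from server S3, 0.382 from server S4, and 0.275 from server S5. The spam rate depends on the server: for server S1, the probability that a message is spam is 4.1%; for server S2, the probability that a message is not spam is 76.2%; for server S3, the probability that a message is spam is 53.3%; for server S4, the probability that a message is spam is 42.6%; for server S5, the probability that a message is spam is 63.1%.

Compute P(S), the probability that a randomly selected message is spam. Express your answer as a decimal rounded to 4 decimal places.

P(S) ≈ 0.4026

P(S|S2) = 1 − 0.762 = 0.238.
P(S) = P(S|S1)·P(S1) + P(S|S2)·P(S2) + P(S|S3)·P(S3) + P(S|S4)·P(S4) + P(S|S5)·P(S5)
      = 0.041·0.148 + 0.238·0.148 + 0.533·0.047 + 0.426·0.382 + 0.631·0.275
      = 0.006068 + 0.035224 + 0.025051 + 0.162732 + 0.173525 = 0.4026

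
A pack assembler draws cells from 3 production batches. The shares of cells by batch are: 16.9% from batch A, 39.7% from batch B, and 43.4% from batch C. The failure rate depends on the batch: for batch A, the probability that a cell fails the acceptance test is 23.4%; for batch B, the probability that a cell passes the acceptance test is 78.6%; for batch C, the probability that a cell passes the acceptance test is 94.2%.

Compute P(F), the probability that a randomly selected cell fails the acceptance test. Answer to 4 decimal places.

P(F) ≈ 0.1497

P(F|B) = 1 − 0.786 = 0.214.
P(F|C) = 1 − 0.942 = 0.058.
Summing over the partition,
P(F) = P(F|A)·P(A) + P(F|B)·P(B) + P(F|C)·P(C)
      = 0.234·0.169 + 0.214·0.397 + 0.058·0.434
      = 0.039546 + 0.084958 + 0.025172 = 0.149676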